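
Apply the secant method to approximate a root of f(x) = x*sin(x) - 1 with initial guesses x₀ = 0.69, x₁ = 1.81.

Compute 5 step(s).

f(x) = x*sin(x) - 1
x₀ = 0.69, x₁ = 1.81

Secant formula: x_{n+1} = x_n - f(x_n)(x_n - x_{n-1})/(f(x_n) - f(x_{n-1}))

Iteration 1:
  f(0.690000) = -0.560789
  f(1.810000) = 0.758464
  x_2 = 1.810000 - 0.758464×(1.810000 - 0.690000)/(0.758464 - (-0.560789))
       = 1.166091
Iteration 2:
  f(1.810000) = 0.758464
  f(1.166091) = 0.071892
  x_3 = 1.166091 - 0.071892×(1.166091 - 1.810000)/(0.071892 - 0.758464)
       = 1.098666
Iteration 3:
  f(1.166091) = 0.071892
  f(1.098666) = -0.021526
  x_4 = 1.098666 - (-0.021526)×(1.098666 - 1.166091)/(-0.021526 - 0.071892)
       = 1.114203
Iteration 4:
  f(1.098666) = -0.021526
  f(1.114203) = 0.000063
  x_5 = 1.114203 - 0.000063×(1.114203 - 1.098666)/(0.000063 - (-0.021526))
       = 1.114157
Iteration 5:
  f(1.114203) = 0.000063
  f(1.114157) = 0.000000
  x_6 = 1.114157 - 0.000000×(1.114157 - 1.114203)/(0.000000 - 0.000063)
       = 1.114157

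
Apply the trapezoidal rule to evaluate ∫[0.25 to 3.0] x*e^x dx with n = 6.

f(x) = x*e^x
a = 0.25, b = 3.0, n = 6
h = (b - a)/n = 0.458333

Trapezoidal rule: (h/2)[f(x₀) + 2f(x₁) + 2f(x₂) + ... + f(xₙ)]

x_0 = 0.2500, f(x_0) = 0.321006, coefficient = 1
x_1 = 0.7083, f(x_1) = 1.438345, coefficient = 2
x_2 = 1.1667, f(x_2) = 3.746482, coefficient = 2
x_3 = 1.6250, f(x_3) = 8.252431, coefficient = 2
x_4 = 2.0833, f(x_4) = 16.731656, coefficient = 2
x_5 = 2.5417, f(x_5) = 32.281254, coefficient = 2
x_6 = 3.0000, f(x_6) = 60.256611, coefficient = 1

I ≈ (0.458333/2) × 185.477954 = 42.505364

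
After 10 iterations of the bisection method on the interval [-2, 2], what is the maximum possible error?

Bisection error bound: |error| ≤ (b-a)/2^n
|error| ≤ (2 - (-2))/2^10 = 4/2^10
|error| ≤ 0.0039062500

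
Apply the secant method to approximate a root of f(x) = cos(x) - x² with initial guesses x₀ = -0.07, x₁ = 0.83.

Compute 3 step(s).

f(x) = cos(x) - x²
x₀ = -0.07, x₁ = 0.83

Secant formula: x_{n+1} = x_n - f(x_n)(x_n - x_{n-1})/(f(x_n) - f(x_{n-1}))

Iteration 1:
  f(-0.070000) = 0.992651
  f(0.830000) = -0.014024
  x_2 = 0.830000 - (-0.014024)×(0.830000 - (-0.070000))/(-0.014024 - 0.992651)
       = 0.817462
Iteration 2:
  f(0.830000) = -0.014024
  f(0.817462) = 0.015831
  x_3 = 0.817462 - 0.015831×(0.817462 - 0.830000)/(0.015831 - (-0.014024))
       = 0.824110
Iteration 3:
  f(0.817462) = 0.015831
  f(0.824110) = 0.000052
  x_4 = 0.824110 - 0.000052×(0.824110 - 0.817462)/(0.000052 - 0.015831)
       = 0.824132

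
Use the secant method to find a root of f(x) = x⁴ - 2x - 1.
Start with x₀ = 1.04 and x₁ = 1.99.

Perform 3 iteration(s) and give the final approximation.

f(x) = x⁴ - 2x - 1
x₀ = 1.04, x₁ = 1.99

Secant formula: x_{n+1} = x_n - f(x_n)(x_n - x_{n-1})/(f(x_n) - f(x_{n-1}))

Iteration 1:
  f(1.040000) = -1.910141
  f(1.990000) = 10.702392
  x_2 = 1.990000 - 10.702392×(1.990000 - 1.040000)/(10.702392 - (-1.910141))
       = 1.183875
Iteration 2:
  f(1.990000) = 10.702392
  f(1.183875) = -1.403377
  x_3 = 1.183875 - (-1.403377)×(1.183875 - 1.990000)/(-1.403377 - 10.702392)
       = 1.277327
Iteration 3:
  f(1.183875) = -1.403377
  f(1.277327) = -0.892655
  x_4 = 1.277327 - (-0.892655)×(1.277327 - 1.183875)/(-0.892655 - (-1.403377))
       = 1.440663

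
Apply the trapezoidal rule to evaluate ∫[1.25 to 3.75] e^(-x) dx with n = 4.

f(x) = e^(-x)
a = 1.25, b = 3.75, n = 4
h = (b - a)/n = 0.625000

Trapezoidal rule: (h/2)[f(x₀) + 2f(x₁) + 2f(x₂) + ... + f(xₙ)]

x_0 = 1.2500, f(x_0) = 0.286505, coefficient = 1
x_1 = 1.8750, f(x_1) = 0.153355, coefficient = 2
x_2 = 2.5000, f(x_2) = 0.082085, coefficient = 2
x_3 = 3.1250, f(x_3) = 0.043937, coefficient = 2
x_4 = 3.7500, f(x_4) = 0.023518, coefficient = 1

I ≈ (0.625000/2) × 0.868776 = 0.271493
Exact value: 0.262987
Error: 0.008506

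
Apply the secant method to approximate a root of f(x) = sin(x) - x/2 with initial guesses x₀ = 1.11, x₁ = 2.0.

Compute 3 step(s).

f(x) = sin(x) - x/2
x₀ = 1.11, x₁ = 2.0

Secant formula: x_{n+1} = x_n - f(x_n)(x_n - x_{n-1})/(f(x_n) - f(x_{n-1}))

Iteration 1:
  f(1.110000) = 0.340699
  f(2.000000) = -0.090703
  x_2 = 2.000000 - (-0.090703)×(2.000000 - 1.110000)/(-0.090703 - 0.340699)
       = 1.812877
Iteration 2:
  f(2.000000) = -0.090703
  f(1.812877) = 0.064403
  x_3 = 1.812877 - 0.064403×(1.812877 - 2.000000)/(0.064403 - (-0.090703))
       = 1.890574
Iteration 3:
  f(1.812877) = 0.064403
  f(1.890574) = 0.004018
  x_4 = 1.890574 - 0.004018×(1.890574 - 1.812877)/(0.004018 - 0.064403)
       = 1.895744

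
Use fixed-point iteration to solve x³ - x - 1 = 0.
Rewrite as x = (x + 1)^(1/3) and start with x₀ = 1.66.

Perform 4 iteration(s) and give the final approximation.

Equation: x³ - x - 1 = 0
Fixed-point form: x = (x + 1)^(1/3)
x₀ = 1.66

x_1 = g(1.660000) = 1.385566
x_2 = g(1.385566) = 1.336176
x_3 = g(1.336176) = 1.326891
x_4 = g(1.326891) = 1.325131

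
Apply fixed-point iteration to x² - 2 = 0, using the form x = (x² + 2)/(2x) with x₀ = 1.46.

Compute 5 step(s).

Equation: x² - 2 = 0
Fixed-point form: x = (x² + 2)/(2x)
x₀ = 1.46

x_1 = g(1.460000) = 1.414932
x_2 = g(1.414932) = 1.414214
x_3 = g(1.414214) = 1.414214
x_4 = g(1.414214) = 1.414214
x_5 = g(1.414214) = 1.414214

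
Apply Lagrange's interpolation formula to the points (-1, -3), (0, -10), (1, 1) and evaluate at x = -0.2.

Lagrange interpolation formula:
P(x) = Σ yᵢ × Lᵢ(x)
where Lᵢ(x) = Π_{j≠i} (x - xⱼ)/(xᵢ - xⱼ)

L_0(-0.2) = (-0.2 - 0)/(-1 - 0) × (-0.2 - 1)/(-1 - 1) = 0.120000
L_1(-0.2) = (-0.2 - (-1))/(0 - (-1)) × (-0.2 - 1)/(0 - 1) = 0.960000
L_2(-0.2) = (-0.2 - (-1))/(1 - (-1)) × (-0.2 - 0)/(1 - 0) = -0.080000

P(-0.2) = (-3)×L_0(-0.2) + (-10)×L_1(-0.2) + 1×L_2(-0.2)
P(-0.2) = -10.040000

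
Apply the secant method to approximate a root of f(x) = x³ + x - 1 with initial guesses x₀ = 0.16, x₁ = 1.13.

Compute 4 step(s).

f(x) = x³ + x - 1
x₀ = 0.16, x₁ = 1.13

Secant formula: x_{n+1} = x_n - f(x_n)(x_n - x_{n-1})/(f(x_n) - f(x_{n-1}))

Iteration 1:
  f(0.160000) = -0.835904
  f(1.130000) = 1.572897
  x_2 = 1.130000 - 1.572897×(1.130000 - 0.160000)/(1.572897 - (-0.835904))
       = 0.496610
Iteration 2:
  f(1.130000) = 1.572897
  f(0.496610) = -0.380915
  x_3 = 0.496610 - (-0.380915)×(0.496610 - 1.130000)/(-0.380915 - 1.572897)
       = 0.620096
Iteration 3:
  f(0.496610) = -0.380915
  f(0.620096) = -0.141466
  x_4 = 0.620096 - (-0.141466)×(0.620096 - 0.496610)/(-0.141466 - (-0.380915))
       = 0.693051
Iteration 4:
  f(0.620096) = -0.141466
  f(0.693051) = 0.025936
  x_5 = 0.693051 - 0.025936×(0.693051 - 0.620096)/(0.025936 - (-0.141466))
       = 0.681747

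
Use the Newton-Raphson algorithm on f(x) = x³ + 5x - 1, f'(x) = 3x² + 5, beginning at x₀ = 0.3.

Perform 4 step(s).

f(x) = x³ + 5x - 1
f'(x) = 3x² + 5
x₀ = 0.3

Newton-Raphson formula: x_{n+1} = x_n - f(x_n)/f'(x_n)

Iteration 1:
  f(0.300000) = 0.527000
  f'(0.300000) = 5.270000
  x_1 = 0.300000 - 0.527000/5.270000 = 0.200000
Iteration 2:
  f(0.200000) = 0.008000
  f'(0.200000) = 5.120000
  x_2 = 0.200000 - 0.008000/5.120000 = 0.198438
Iteration 3:
  f(0.198438) = 0.000001
  f'(0.198438) = 5.118132
  x_3 = 0.198438 - 0.000001/5.118132 = 0.198437
Iteration 4:
  f(0.198437) = 0.000000
  f'(0.198437) = 5.118132
  x_4 = 0.198437 - 0.000000/5.118132 = 0.198437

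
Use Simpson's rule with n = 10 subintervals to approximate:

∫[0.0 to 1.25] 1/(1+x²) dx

f(x) = 1/(1+x²)
a = 0.0, b = 1.25, n = 10
h = (b - a)/n = 0.125000

Simpson's rule: (h/3)[f(x₀) + 4f(x₁) + 2f(x₂) + ... + f(xₙ)]

x_0 = 0.0000, f(x_0) = 1.000000, coefficient = 1
x_1 = 0.1250, f(x_1) = 0.984615, coefficient = 4
x_2 = 0.2500, f(x_2) = 0.941176, coefficient = 2
x_3 = 0.3750, f(x_3) = 0.876712, coefficient = 4
x_4 = 0.5000, f(x_4) = 0.800000, coefficient = 2
x_5 = 0.6250, f(x_5) = 0.719101, coefficient = 4
x_6 = 0.7500, f(x_6) = 0.640000, coefficient = 2
x_7 = 0.8750, f(x_7) = 0.566372, coefficient = 4
x_8 = 1.0000, f(x_8) = 0.500000, coefficient = 2
x_9 = 1.1250, f(x_9) = 0.441379, coefficient = 4
x_10 = 1.2500, f(x_10) = 0.390244, coefficient = 1

I ≈ (0.125000/3) × 21.505316 = 0.896055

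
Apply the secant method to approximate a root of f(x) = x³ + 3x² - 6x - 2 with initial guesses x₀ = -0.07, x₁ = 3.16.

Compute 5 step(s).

f(x) = x³ + 3x² - 6x - 2
x₀ = -0.07, x₁ = 3.16

Secant formula: x_{n+1} = x_n - f(x_n)(x_n - x_{n-1})/(f(x_n) - f(x_{n-1}))

Iteration 1:
  f(-0.070000) = -1.565643
  f(3.160000) = 40.551296
  x_2 = 3.160000 - 40.551296×(3.160000 - (-0.070000))/(40.551296 - (-1.565643))
       = 0.050071
Iteration 2:
  f(3.160000) = 40.551296
  f(0.050071) = -2.292780
  x_3 = 0.050071 - (-2.292780)×(0.050071 - 3.160000)/(-2.292780 - 40.551296)
       = 0.216497
Iteration 3:
  f(0.050071) = -2.292780
  f(0.216497) = -3.148224
  x_4 = 0.216497 - (-3.148224)×(0.216497 - 0.050071)/(-3.148224 - (-2.292780))
       = -0.395988
Iteration 4:
  f(0.216497) = -3.148224
  f(-0.395988) = 0.784257
  x_5 = -0.395988 - 0.784257×(-0.395988 - 0.216497)/(0.784257 - (-3.148224))
       = -0.273840
Iteration 5:
  f(-0.395988) = 0.784257
  f(-0.273840) = -0.152530
  x_6 = -0.273840 - (-0.152530)×(-0.273840 - (-0.395988))/(-0.152530 - 0.784257)
       = -0.293728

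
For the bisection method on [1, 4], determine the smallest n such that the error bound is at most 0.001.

We need (b-a)/2^n ≤ 0.001
(4 - 1)/2^n ≤ 0.001
3/2^n ≤ 0.001
2^n ≥ 3000
n ≥ log₂(3000) = 11.55
n ≥ 12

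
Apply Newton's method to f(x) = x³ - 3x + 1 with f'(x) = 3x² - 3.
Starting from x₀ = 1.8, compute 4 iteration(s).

f(x) = x³ - 3x + 1
f'(x) = 3x² - 3
x₀ = 1.8

Newton-Raphson formula: x_{n+1} = x_n - f(x_n)/f'(x_n)

Iteration 1:
  f(1.800000) = 1.432000
  f'(1.800000) = 6.720000
  x_1 = 1.800000 - 1.432000/6.720000 = 1.586905
Iteration 2:
  f(1.586905) = 0.235535
  f'(1.586905) = 4.554800
  x_2 = 1.586905 - 0.235535/4.554800 = 1.535193
Iteration 3:
  f(1.535193) = 0.012592
  f'(1.535193) = 4.070456
  x_3 = 1.535193 - 0.012592/4.070456 = 1.532100
Iteration 4:
  f(1.532100) = 0.000044
  f'(1.532100) = 4.041989
  x_4 = 1.532100 - 0.000044/4.041989 = 1.532089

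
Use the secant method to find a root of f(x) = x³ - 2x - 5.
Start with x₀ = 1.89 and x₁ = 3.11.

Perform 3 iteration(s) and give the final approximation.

f(x) = x³ - 2x - 5
x₀ = 1.89, x₁ = 3.11

Secant formula: x_{n+1} = x_n - f(x_n)(x_n - x_{n-1})/(f(x_n) - f(x_{n-1}))

Iteration 1:
  f(1.890000) = -2.028731
  f(3.110000) = 18.860231
  x_2 = 3.110000 - 18.860231×(3.110000 - 1.890000)/(18.860231 - (-2.028731))
       = 2.008486
Iteration 2:
  f(3.110000) = 18.860231
  f(2.008486) = -0.914706
  x_3 = 2.008486 - (-0.914706)×(2.008486 - 3.110000)/(-0.914706 - 18.860231)
       = 2.059438
Iteration 3:
  f(2.008486) = -0.914706
  f(2.059438) = -0.384218
  x_4 = 2.059438 - (-0.384218)×(2.059438 - 2.008486)/(-0.384218 - (-0.914706))
       = 2.096340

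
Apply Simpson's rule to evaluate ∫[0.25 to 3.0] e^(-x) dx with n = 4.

f(x) = e^(-x)
a = 0.25, b = 3.0, n = 4
h = (b - a)/n = 0.687500

Simpson's rule: (h/3)[f(x₀) + 4f(x₁) + 2f(x₂) + ... + f(xₙ)]

x_0 = 0.2500, f(x_0) = 0.778801, coefficient = 1
x_1 = 0.9375, f(x_1) = 0.391606, coefficient = 4
x_2 = 1.6250, f(x_2) = 0.196912, coefficient = 2
x_3 = 2.3125, f(x_3) = 0.099013, coefficient = 4
x_4 = 3.0000, f(x_4) = 0.049787, coefficient = 1

I ≈ (0.687500/3) × 3.184887 = 0.729870
Exact value: 0.729014
Error: 0.000856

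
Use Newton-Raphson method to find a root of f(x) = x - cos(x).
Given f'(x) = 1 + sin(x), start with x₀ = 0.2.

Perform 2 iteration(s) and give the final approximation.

f(x) = x - cos(x)
f'(x) = 1 + sin(x)
x₀ = 0.2

Newton-Raphson formula: x_{n+1} = x_n - f(x_n)/f'(x_n)

Iteration 1:
  f(0.200000) = -0.780067
  f'(0.200000) = 1.198669
  x_1 = 0.200000 - (-0.780067)/1.198669 = 0.850777
Iteration 2:
  f(0.850777) = 0.191378
  f'(0.850777) = 1.751793
  x_2 = 0.850777 - 0.191378/1.751793 = 0.741530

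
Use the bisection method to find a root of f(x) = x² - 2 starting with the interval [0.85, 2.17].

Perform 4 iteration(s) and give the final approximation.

f(x) = x² - 2
Initial interval: [0.85, 2.17]

Iteration 1:
  c_1 = (0.850000 + 2.170000)/2 = 1.510000
  f(c_1) = f(1.510000) = 0.280100
  f(a) × f(c) < 0, new interval: [0.850000, 1.510000]
Iteration 2:
  c_2 = (0.850000 + 1.510000)/2 = 1.180000
  f(c_2) = f(1.180000) = -0.607600
  f(a) × f(c) ≥ 0, new interval: [1.180000, 1.510000]
Iteration 3:
  c_3 = (1.180000 + 1.510000)/2 = 1.345000
  f(c_3) = f(1.345000) = -0.190975
  f(a) × f(c) ≥ 0, new interval: [1.345000, 1.510000]
Iteration 4:
  c_4 = (1.345000 + 1.510000)/2 = 1.427500
  f(c_4) = f(1.427500) = 0.037756
  f(a) × f(c) < 0, new interval: [1.345000, 1.427500]

After 4 iteration(s), the approximation is c_4 = 1.427500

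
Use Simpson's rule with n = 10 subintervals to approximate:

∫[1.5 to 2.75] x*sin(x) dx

f(x) = x*sin(x)
a = 1.5, b = 2.75, n = 10
h = (b - a)/n = 0.125000

Simpson's rule: (h/3)[f(x₀) + 4f(x₁) + 2f(x₂) + ... + f(xₙ)]

x_0 = 1.5000, f(x_0) = 1.496242, coefficient = 1
x_1 = 1.6250, f(x_1) = 1.622613, coefficient = 4
x_2 = 1.7500, f(x_2) = 1.721975, coefficient = 2
x_3 = 1.8750, f(x_3) = 1.788911, coefficient = 4
x_4 = 2.0000, f(x_4) = 1.818595, coefficient = 2
x_5 = 2.1250, f(x_5) = 1.806930, coefficient = 4
x_6 = 2.2500, f(x_6) = 1.750665, coefficient = 2
x_7 = 2.3750, f(x_7) = 1.647502, coefficient = 4
x_8 = 2.5000, f(x_8) = 1.496180, coefficient = 2
x_9 = 2.6250, f(x_9) = 1.296541, coefficient = 4
x_10 = 2.7500, f(x_10) = 1.049568, coefficient = 1

I ≈ (0.125000/3) × 48.770627 = 2.032109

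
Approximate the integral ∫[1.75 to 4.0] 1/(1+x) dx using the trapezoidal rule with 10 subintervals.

f(x) = 1/(1+x)
a = 1.75, b = 4.0, n = 10
h = (b - a)/n = 0.225000

Trapezoidal rule: (h/2)[f(x₀) + 2f(x₁) + 2f(x₂) + ... + f(xₙ)]

x_0 = 1.7500, f(x_0) = 0.363636, coefficient = 1
x_1 = 1.9750, f(x_1) = 0.336134, coefficient = 2
x_2 = 2.2000, f(x_2) = 0.312500, coefficient = 2
x_3 = 2.4250, f(x_3) = 0.291971, coefficient = 2
x_4 = 2.6500, f(x_4) = 0.273973, coefficient = 2
x_5 = 2.8750, f(x_5) = 0.258065, coefficient = 2
x_6 = 3.1000, f(x_6) = 0.243902, coefficient = 2
x_7 = 3.3250, f(x_7) = 0.231214, coefficient = 2
x_8 = 3.5500, f(x_8) = 0.219780, coefficient = 2
x_9 = 3.7750, f(x_9) = 0.209424, coefficient = 2
x_10 = 4.0000, f(x_10) = 0.200000, coefficient = 1

I ≈ (0.225000/2) × 5.317562 = 0.598226
Exact value: 0.597837
Error: 0.000389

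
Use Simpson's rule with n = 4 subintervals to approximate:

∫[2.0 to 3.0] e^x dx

f(x) = e^x
a = 2.0, b = 3.0, n = 4
h = (b - a)/n = 0.250000

Simpson's rule: (h/3)[f(x₀) + 4f(x₁) + 2f(x₂) + ... + f(xₙ)]

x_0 = 2.0000, f(x_0) = 7.389056, coefficient = 1
x_1 = 2.2500, f(x_1) = 9.487736, coefficient = 4
x_2 = 2.5000, f(x_2) = 12.182494, coefficient = 2
x_3 = 2.7500, f(x_3) = 15.642632, coefficient = 4
x_4 = 3.0000, f(x_4) = 20.085537, coefficient = 1

I ≈ (0.250000/3) × 152.361052 = 12.696754
Exact value: 12.696481
Error: 0.000273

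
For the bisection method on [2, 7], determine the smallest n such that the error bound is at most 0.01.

We need (b-a)/2^n ≤ 0.01
(7 - 2)/2^n ≤ 0.01
5/2^n ≤ 0.01
2^n ≥ 500
n ≥ log₂(500) = 8.97
n ≥ 9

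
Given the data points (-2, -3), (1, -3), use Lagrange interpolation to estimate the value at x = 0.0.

Lagrange interpolation formula:
P(x) = Σ yᵢ × Lᵢ(x)
where Lᵢ(x) = Π_{j≠i} (x - xⱼ)/(xᵢ - xⱼ)

L_0(0.0) = (0.0 - 1)/(-2 - 1) = 0.333333
L_1(0.0) = (0.0 - (-2))/(1 - (-2)) = 0.666667

P(0.0) = (-3)×L_0(0.0) + (-3)×L_1(0.0)
P(0.0) = -3.000000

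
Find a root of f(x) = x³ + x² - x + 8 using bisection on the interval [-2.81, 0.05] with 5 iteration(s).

f(x) = x³ + x² - x + 8
Initial interval: [-2.81, 0.05]

Iteration 1:
  c_1 = (-2.810000 + 0.050000)/2 = -1.380000
  f(c_1) = f(-1.380000) = 8.656328
  f(a) × f(c) < 0, new interval: [-2.810000, -1.380000]
Iteration 2:
  c_2 = (-2.810000 + (-1.380000))/2 = -2.095000
  f(c_2) = f(-2.095000) = 5.289018
  f(a) × f(c) < 0, new interval: [-2.810000, -2.095000]
Iteration 3:
  c_3 = (-2.810000 + (-2.095000))/2 = -2.452500
  f(c_3) = f(-2.452500) = 1.716067
  f(a) × f(c) < 0, new interval: [-2.810000, -2.452500]
Iteration 4:
  c_4 = (-2.810000 + (-2.452500))/2 = -2.631250
  f(c_4) = f(-2.631250) = -0.662671
  f(a) × f(c) ≥ 0, new interval: [-2.631250, -2.452500]
Iteration 5:
  c_5 = (-2.631250 + (-2.452500))/2 = -2.541875
  f(c_5) = f(-2.541875) = 0.579622
  f(a) × f(c) < 0, new interval: [-2.631250, -2.541875]

After 5 iteration(s), the approximation is c_5 = -2.541875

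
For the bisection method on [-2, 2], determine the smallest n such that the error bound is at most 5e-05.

We need (b-a)/2^n ≤ 5e-05
(2 - (-2))/2^n ≤ 5e-05
4/2^n ≤ 5e-05
2^n ≥ 80000
n ≥ log₂(80000) = 16.29
n ≥ 17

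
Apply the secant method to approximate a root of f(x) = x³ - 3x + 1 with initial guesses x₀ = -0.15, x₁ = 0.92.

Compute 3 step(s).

f(x) = x³ - 3x + 1
x₀ = -0.15, x₁ = 0.92

Secant formula: x_{n+1} = x_n - f(x_n)(x_n - x_{n-1})/(f(x_n) - f(x_{n-1}))

Iteration 1:
  f(-0.150000) = 1.446625
  f(0.920000) = -0.981312
  x_2 = 0.920000 - (-0.981312)×(0.920000 - (-0.150000))/(-0.981312 - 1.446625)
       = 0.487533
Iteration 2:
  f(0.920000) = -0.981312
  f(0.487533) = -0.346717
  x_3 = 0.487533 - (-0.346717)×(0.487533 - 0.920000)/(-0.346717 - (-0.981312))
       = 0.251250
Iteration 3:
  f(0.487533) = -0.346717
  f(0.251250) = 0.262111
  x_4 = 0.251250 - 0.262111×(0.251250 - 0.487533)/(0.262111 - (-0.346717))
       = 0.352974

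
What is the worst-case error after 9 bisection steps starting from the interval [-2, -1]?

Bisection error bound: |error| ≤ (b-a)/2^n
|error| ≤ (-1 - (-2))/2^9 = 1/2^9
|error| ≤ 0.0019531250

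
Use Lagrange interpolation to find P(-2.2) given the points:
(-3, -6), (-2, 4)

Lagrange interpolation formula:
P(x) = Σ yᵢ × Lᵢ(x)
where Lᵢ(x) = Π_{j≠i} (x - xⱼ)/(xᵢ - xⱼ)

L_0(-2.2) = (-2.2 - (-2))/(-3 - (-2)) = 0.200000
L_1(-2.2) = (-2.2 - (-3))/(-2 - (-3)) = 0.800000

P(-2.2) = (-6)×L_0(-2.2) + 4×L_1(-2.2)
P(-2.2) = 2.000000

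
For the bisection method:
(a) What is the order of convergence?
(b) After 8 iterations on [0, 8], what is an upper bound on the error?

(a) Bisection has linear (order 1) convergence; the error is halved each step.

(b) Error bound = (b-a)/2^n = (8 - 0)/2^{8}
    = 8/2^{8}

(a) 1 (linear); (b) error ≤ 3.12e-02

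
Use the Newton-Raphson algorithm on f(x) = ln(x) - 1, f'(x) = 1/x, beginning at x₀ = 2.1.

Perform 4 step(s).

f(x) = ln(x) - 1
f'(x) = 1/x
x₀ = 2.1

Newton-Raphson formula: x_{n+1} = x_n - f(x_n)/f'(x_n)

Iteration 1:
  f(2.100000) = -0.258063
  f'(2.100000) = 0.476190
  x_1 = 2.100000 - (-0.258063)/0.476190 = 2.641932
Iteration 2:
  f(2.641932) = -0.028490
  f'(2.641932) = 0.378511
  x_2 = 2.641932 - (-0.028490)/0.378511 = 2.717199
Iteration 3:
  f(2.717199) = -0.000398
  f'(2.717199) = 0.368026
  x_3 = 2.717199 - (-0.000398)/0.368026 = 2.718282
Iteration 4:
  f(2.718282) = 0.000000
  f'(2.718282) = 0.367879
  x_4 = 2.718282 - 0.000000/0.367879 = 2.718282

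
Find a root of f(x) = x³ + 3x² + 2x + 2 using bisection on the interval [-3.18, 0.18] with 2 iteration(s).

f(x) = x³ + 3x² + 2x + 2
Initial interval: [-3.18, 0.18]

Iteration 1:
  c_1 = (-3.180000 + 0.180000)/2 = -1.500000
  f(c_1) = f(-1.500000) = 2.375000
  f(a) × f(c) < 0, new interval: [-3.180000, -1.500000]
Iteration 2:
  c_2 = (-3.180000 + (-1.500000))/2 = -2.340000
  f(c_2) = f(-2.340000) = 0.933896
  f(a) × f(c) < 0, new interval: [-3.180000, -2.340000]

After 2 iteration(s), the approximation is c_2 = -2.340000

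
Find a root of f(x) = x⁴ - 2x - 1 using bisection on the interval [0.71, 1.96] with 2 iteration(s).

f(x) = x⁴ - 2x - 1
Initial interval: [0.71, 1.96]

Iteration 1:
  c_1 = (0.710000 + 1.960000)/2 = 1.335000
  f(c_1) = f(1.335000) = -0.493674
  f(a) × f(c) ≥ 0, new interval: [1.335000, 1.960000]
Iteration 2:
  c_2 = (1.335000 + 1.960000)/2 = 1.647500
  f(c_2) = f(1.647500) = 3.072187
  f(a) × f(c) < 0, new interval: [1.335000, 1.647500]

After 2 iteration(s), the approximation is c_2 = 1.647500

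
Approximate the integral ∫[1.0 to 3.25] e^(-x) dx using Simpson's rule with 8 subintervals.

f(x) = e^(-x)
a = 1.0, b = 3.25, n = 8
h = (b - a)/n = 0.281250

Simpson's rule: (h/3)[f(x₀) + 4f(x₁) + 2f(x₂) + ... + f(xₙ)]

x_0 = 1.0000, f(x_0) = 0.367879, coefficient = 1
x_1 = 1.2812, f(x_1) = 0.277690, coefficient = 4
x_2 = 1.5625, f(x_2) = 0.209611, coefficient = 2
x_3 = 1.8438, f(x_3) = 0.158223, coefficient = 4
x_4 = 2.1250, f(x_4) = 0.119433, coefficient = 2
x_5 = 2.4062, f(x_5) = 0.090153, coefficient = 4
x_6 = 2.6875, f(x_6) = 0.068051, coefficient = 2
x_7 = 2.9688, f(x_7) = 0.051367, coefficient = 4
x_8 = 3.2500, f(x_8) = 0.038774, coefficient = 1

I ≈ (0.281250/3) × 3.510577 = 0.329117
Exact value: 0.329105
Error: 0.000011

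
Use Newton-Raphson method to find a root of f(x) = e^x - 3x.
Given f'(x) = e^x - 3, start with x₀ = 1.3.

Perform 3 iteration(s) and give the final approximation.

f(x) = e^x - 3x
f'(x) = e^x - 3
x₀ = 1.3

Newton-Raphson formula: x_{n+1} = x_n - f(x_n)/f'(x_n)

Iteration 1:
  f(1.300000) = -0.230703
  f'(1.300000) = 0.669297
  x_1 = 1.300000 - (-0.230703)/0.669297 = 1.644695
Iteration 2:
  f(1.644695) = 0.245345
  f'(1.644695) = 2.179431
  x_2 = 1.644695 - 0.245345/2.179431 = 1.532122
Iteration 3:
  f(1.532122) = 0.031621
  f'(1.532122) = 1.627987
  x_3 = 1.532122 - 0.031621/1.627987 = 1.512699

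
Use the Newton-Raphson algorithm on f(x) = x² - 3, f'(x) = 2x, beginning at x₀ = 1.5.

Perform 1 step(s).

f(x) = x² - 3
f'(x) = 2x
x₀ = 1.5

Newton-Raphson formula: x_{n+1} = x_n - f(x_n)/f'(x_n)

Iteration 1:
  f(1.500000) = -0.750000
  f'(1.500000) = 3.000000
  x_1 = 1.500000 - (-0.750000)/3.000000 = 1.750000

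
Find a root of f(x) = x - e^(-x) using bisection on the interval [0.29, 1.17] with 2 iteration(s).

f(x) = x - e^(-x)
Initial interval: [0.29, 1.17]

Iteration 1:
  c_1 = (0.290000 + 1.170000)/2 = 0.730000
  f(c_1) = f(0.730000) = 0.248091
  f(a) × f(c) < 0, new interval: [0.290000, 0.730000]
Iteration 2:
  c_2 = (0.290000 + 0.730000)/2 = 0.510000
  f(c_2) = f(0.510000) = -0.090496
  f(a) × f(c) ≥ 0, new interval: [0.510000, 0.730000]

After 2 iteration(s), the approximation is c_2 = 0.510000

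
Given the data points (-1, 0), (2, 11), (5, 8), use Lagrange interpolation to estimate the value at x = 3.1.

Lagrange interpolation formula:
P(x) = Σ yᵢ × Lᵢ(x)
where Lᵢ(x) = Π_{j≠i} (x - xⱼ)/(xᵢ - xⱼ)

L_0(3.1) = (3.1 - 2)/(-1 - 2) × (3.1 - 5)/(-1 - 5) = -0.116111
L_1(3.1) = (3.1 - (-1))/(2 - (-1)) × (3.1 - 5)/(2 - 5) = 0.865556
L_2(3.1) = (3.1 - (-1))/(5 - (-1)) × (3.1 - 2)/(5 - 2) = 0.250556

P(3.1) = 0×L_0(3.1) + 11×L_1(3.1) + 8×L_2(3.1)
P(3.1) = 11.525556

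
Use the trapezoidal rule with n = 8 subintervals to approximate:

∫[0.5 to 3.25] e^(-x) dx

f(x) = e^(-x)
a = 0.5, b = 3.25, n = 8
h = (b - a)/n = 0.343750

Trapezoidal rule: (h/2)[f(x₀) + 2f(x₁) + 2f(x₂) + ... + f(xₙ)]

x_0 = 0.5000, f(x_0) = 0.606531, coefficient = 1
x_1 = 0.8438, f(x_1) = 0.430095, coefficient = 2
x_2 = 1.1875, f(x_2) = 0.304983, coefficient = 2
x_3 = 1.5312, f(x_3) = 0.216265, coefficient = 2
x_4 = 1.8750, f(x_4) = 0.153355, coefficient = 2
x_5 = 2.2188, f(x_5) = 0.108745, coefficient = 2
x_6 = 2.5625, f(x_6) = 0.077112, coefficient = 2
x_7 = 2.9062, f(x_7) = 0.054680, coefficient = 2
x_8 = 3.2500, f(x_8) = 0.038774, coefficient = 1

I ≈ (0.343750/2) × 3.335774 = 0.573336
Exact value: 0.567756
Error: 0.005580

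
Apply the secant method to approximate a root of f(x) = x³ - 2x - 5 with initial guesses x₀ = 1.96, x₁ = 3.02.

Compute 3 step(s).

f(x) = x³ - 2x - 5
x₀ = 1.96, x₁ = 3.02

Secant formula: x_{n+1} = x_n - f(x_n)(x_n - x_{n-1})/(f(x_n) - f(x_{n-1}))

Iteration 1:
  f(1.960000) = -1.390464
  f(3.020000) = 16.503608
  x_2 = 3.020000 - 16.503608×(3.020000 - 1.960000)/(16.503608 - (-1.390464))
       = 2.042368
Iteration 2:
  f(3.020000) = 16.503608
  f(2.042368) = -0.565478
  x_3 = 2.042368 - (-0.565478)×(2.042368 - 3.020000)/(-0.565478 - 16.503608)
       = 2.074755
Iteration 3:
  f(2.042368) = -0.565478
  f(2.074755) = -0.218498
  x_4 = 2.074755 - (-0.218498)×(2.074755 - 2.042368)/(-0.218498 - (-0.565478))
       = 2.095150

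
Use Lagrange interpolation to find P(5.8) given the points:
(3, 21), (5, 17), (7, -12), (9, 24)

Lagrange interpolation formula:
P(x) = Σ yᵢ × Lᵢ(x)
where Lᵢ(x) = Π_{j≠i} (x - xⱼ)/(xᵢ - xⱼ)

L_0(5.8) = (5.8 - 5)/(3 - 5) × (5.8 - 7)/(3 - 7) × (5.8 - 9)/(3 - 9) = -0.064000
L_1(5.8) = (5.8 - 3)/(5 - 3) × (5.8 - 7)/(5 - 7) × (5.8 - 9)/(5 - 9) = 0.672000
L_2(5.8) = (5.8 - 3)/(7 - 3) × (5.8 - 5)/(7 - 5) × (5.8 - 9)/(7 - 9) = 0.448000
L_3(5.8) = (5.8 - 3)/(9 - 3) × (5.8 - 5)/(9 - 5) × (5.8 - 7)/(9 - 7) = -0.056000

P(5.8) = 21×L_0(5.8) + 17×L_1(5.8) + (-12)×L_2(5.8) + 24×L_3(5.8)
P(5.8) = 3.360000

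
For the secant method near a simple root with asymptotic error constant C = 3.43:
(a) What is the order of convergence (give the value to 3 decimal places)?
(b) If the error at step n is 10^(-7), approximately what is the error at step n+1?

(a) Secant method has superlinear convergence with order φ = (1+√5)/2 ≈ 1.618.
    This means |e_{n+1}| ≈ C|e_n|^1.618.

(b) With |e_n| = 10^(-7) and C = 3.43:
    |e_{n+1}| ≈ 3.43 × (10^(-7))^1.618 = 3.43 × 10^(-11.33)

(a) ≈ 1.618 (golden ratio); (b) |e_{n+1}| ≈ 1.618e-11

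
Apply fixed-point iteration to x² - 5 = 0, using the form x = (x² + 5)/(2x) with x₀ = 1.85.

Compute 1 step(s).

Equation: x² - 5 = 0
Fixed-point form: x = (x² + 5)/(2x)
x₀ = 1.85

x_1 = g(1.850000) = 2.276351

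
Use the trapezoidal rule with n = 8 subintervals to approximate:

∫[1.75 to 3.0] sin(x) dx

f(x) = sin(x)
a = 1.75, b = 3.0, n = 8
h = (b - a)/n = 0.156250

Trapezoidal rule: (h/2)[f(x₀) + 2f(x₁) + 2f(x₂) + ... + f(xₙ)]

x_0 = 1.7500, f(x_0) = 0.983986, coefficient = 1
x_1 = 1.9062, f(x_1) = 0.944261, coefficient = 2
x_2 = 2.0625, f(x_2) = 0.881530, coefficient = 2
x_3 = 2.2188, f(x_3) = 0.797321, coefficient = 2
x_4 = 2.3750, f(x_4) = 0.693685, coefficient = 2
x_5 = 2.5312, f(x_5) = 0.573148, coefficient = 2
x_6 = 2.6875, f(x_6) = 0.438647, coefficient = 2
x_7 = 2.8438, f(x_7) = 0.293459, coefficient = 2
x_8 = 3.0000, f(x_8) = 0.141120, coefficient = 1

I ≈ (0.156250/2) × 10.369207 = 0.810094
Exact value: 0.811746
Error: 0.001652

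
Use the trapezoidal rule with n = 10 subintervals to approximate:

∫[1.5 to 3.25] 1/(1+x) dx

f(x) = 1/(1+x)
a = 1.5, b = 3.25, n = 10
h = (b - a)/n = 0.175000

Trapezoidal rule: (h/2)[f(x₀) + 2f(x₁) + 2f(x₂) + ... + f(xₙ)]

x_0 = 1.5000, f(x_0) = 0.400000, coefficient = 1
x_1 = 1.6750, f(x_1) = 0.373832, coefficient = 2
x_2 = 1.8500, f(x_2) = 0.350877, coefficient = 2
x_3 = 2.0250, f(x_3) = 0.330579, coefficient = 2
x_4 = 2.2000, f(x_4) = 0.312500, coefficient = 2
x_5 = 2.3750, f(x_5) = 0.296296, coefficient = 2
x_6 = 2.5500, f(x_6) = 0.281690, coefficient = 2
x_7 = 2.7250, f(x_7) = 0.268456, coefficient = 2
x_8 = 2.9000, f(x_8) = 0.256410, coefficient = 2
x_9 = 3.0750, f(x_9) = 0.245399, coefficient = 2
x_10 = 3.2500, f(x_10) = 0.235294, coefficient = 1

I ≈ (0.175000/2) × 6.067373 = 0.530895
Exact value: 0.530628
Error: 0.000267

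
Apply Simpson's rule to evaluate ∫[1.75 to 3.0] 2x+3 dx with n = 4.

f(x) = 2x+3
a = 1.75, b = 3.0, n = 4
h = (b - a)/n = 0.312500

Simpson's rule: (h/3)[f(x₀) + 4f(x₁) + 2f(x₂) + ... + f(xₙ)]

x_0 = 1.7500, f(x_0) = 6.500000, coefficient = 1
x_1 = 2.0625, f(x_1) = 7.125000, coefficient = 4
x_2 = 2.3750, f(x_2) = 7.750000, coefficient = 2
x_3 = 2.6875, f(x_3) = 8.375000, coefficient = 4
x_4 = 3.0000, f(x_4) = 9.000000, coefficient = 1

I ≈ (0.312500/3) × 93.000000 = 9.687500
Exact value: 9.687500
Error: 0.000000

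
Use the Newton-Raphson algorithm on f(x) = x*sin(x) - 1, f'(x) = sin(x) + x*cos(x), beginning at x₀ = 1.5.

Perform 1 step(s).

f(x) = x*sin(x) - 1
f'(x) = sin(x) + x*cos(x)
x₀ = 1.5

Newton-Raphson formula: x_{n+1} = x_n - f(x_n)/f'(x_n)

Iteration 1:
  f(1.500000) = 0.496242
  f'(1.500000) = 1.103601
  x_1 = 1.500000 - 0.496242/1.103601 = 1.050342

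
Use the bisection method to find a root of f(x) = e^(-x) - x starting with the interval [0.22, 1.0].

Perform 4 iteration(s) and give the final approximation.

f(x) = e^(-x) - x
Initial interval: [0.22, 1.0]

Iteration 1:
  c_1 = (0.220000 + 1.000000)/2 = 0.610000
  f(c_1) = f(0.610000) = -0.066649
  f(a) × f(c) < 0, new interval: [0.220000, 0.610000]
Iteration 2:
  c_2 = (0.220000 + 0.610000)/2 = 0.415000
  f(c_2) = f(0.415000) = 0.245340
  f(a) × f(c) ≥ 0, new interval: [0.415000, 0.610000]
Iteration 3:
  c_3 = (0.415000 + 0.610000)/2 = 0.512500
  f(c_3) = f(0.512500) = 0.086496
  f(a) × f(c) ≥ 0, new interval: [0.512500, 0.610000]
Iteration 4:
  c_4 = (0.512500 + 0.610000)/2 = 0.561250
  f(c_4) = f(0.561250) = 0.009245
  f(a) × f(c) ≥ 0, new interval: [0.561250, 0.610000]

After 4 iteration(s), the approximation is c_4 = 0.561250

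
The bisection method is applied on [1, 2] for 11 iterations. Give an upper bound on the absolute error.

Bisection error bound: |error| ≤ (b-a)/2^n
|error| ≤ (2 - 1)/2^11 = 1/2^11
|error| ≤ 0.0004882812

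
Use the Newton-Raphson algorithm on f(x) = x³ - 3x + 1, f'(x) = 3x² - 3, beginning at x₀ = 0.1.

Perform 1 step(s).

f(x) = x³ - 3x + 1
f'(x) = 3x² - 3
x₀ = 0.1

Newton-Raphson formula: x_{n+1} = x_n - f(x_n)/f'(x_n)

Iteration 1:
  f(0.100000) = 0.701000
  f'(0.100000) = -2.970000
  x_1 = 0.100000 - 0.701000/(-2.970000) = 0.336027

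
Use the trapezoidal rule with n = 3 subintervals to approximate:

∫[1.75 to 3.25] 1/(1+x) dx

f(x) = 1/(1+x)
a = 1.75, b = 3.25, n = 3
h = (b - a)/n = 0.500000

Trapezoidal rule: (h/2)[f(x₀) + 2f(x₁) + 2f(x₂) + ... + f(xₙ)]

x_0 = 1.7500, f(x_0) = 0.363636, coefficient = 1
x_1 = 2.2500, f(x_1) = 0.307692, coefficient = 2
x_2 = 2.7500, f(x_2) = 0.266667, coefficient = 2
x_3 = 3.2500, f(x_3) = 0.235294, coefficient = 1

I ≈ (0.500000/2) × 1.747648 = 0.436912
Exact value: 0.435318
Error: 0.001594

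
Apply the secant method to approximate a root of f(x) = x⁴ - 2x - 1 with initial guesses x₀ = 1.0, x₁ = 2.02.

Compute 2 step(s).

f(x) = x⁴ - 2x - 1
x₀ = 1.0, x₁ = 2.02

Secant formula: x_{n+1} = x_n - f(x_n)(x_n - x_{n-1})/(f(x_n) - f(x_{n-1}))

Iteration 1:
  f(1.000000) = -2.000000
  f(2.020000) = 11.609664
  x_2 = 2.020000 - 11.609664×(2.020000 - 1.000000)/(11.609664 - (-2.000000))
       = 1.149893
Iteration 2:
  f(2.020000) = 11.609664
  f(1.149893) = -1.551429
  x_3 = 1.149893 - (-1.551429)×(1.149893 - 2.020000)/(-1.551429 - 11.609664)
       = 1.252462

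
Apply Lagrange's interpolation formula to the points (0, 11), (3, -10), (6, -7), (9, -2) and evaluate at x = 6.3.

Lagrange interpolation formula:
P(x) = Σ yᵢ × Lᵢ(x)
where Lᵢ(x) = Π_{j≠i} (x - xⱼ)/(xᵢ - xⱼ)

L_0(6.3) = (6.3 - 3)/(0 - 3) × (6.3 - 6)/(0 - 6) × (6.3 - 9)/(0 - 9) = 0.016500
L_1(6.3) = (6.3 - 0)/(3 - 0) × (6.3 - 6)/(3 - 6) × (6.3 - 9)/(3 - 9) = -0.094500
L_2(6.3) = (6.3 - 0)/(6 - 0) × (6.3 - 3)/(6 - 3) × (6.3 - 9)/(6 - 9) = 1.039500
L_3(6.3) = (6.3 - 0)/(9 - 0) × (6.3 - 3)/(9 - 3) × (6.3 - 6)/(9 - 6) = 0.038500

P(6.3) = 11×L_0(6.3) + (-10)×L_1(6.3) + (-7)×L_2(6.3) + (-2)×L_3(6.3)
P(6.3) = -6.227000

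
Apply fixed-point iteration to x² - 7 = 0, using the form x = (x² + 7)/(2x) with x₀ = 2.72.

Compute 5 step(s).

Equation: x² - 7 = 0
Fixed-point form: x = (x² + 7)/(2x)
x₀ = 2.72

x_1 = g(2.720000) = 2.646765
x_2 = g(2.646765) = 2.645752
x_3 = g(2.645752) = 2.645751
x_4 = g(2.645751) = 2.645751
x_5 = g(2.645751) = 2.645751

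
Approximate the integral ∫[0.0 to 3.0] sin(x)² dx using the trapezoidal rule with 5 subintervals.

f(x) = sin(x)²
a = 0.0, b = 3.0, n = 5
h = (b - a)/n = 0.600000

Trapezoidal rule: (h/2)[f(x₀) + 2f(x₁) + 2f(x₂) + ... + f(xₙ)]

x_0 = 0.0000, f(x_0) = 0.000000, coefficient = 1
x_1 = 0.6000, f(x_1) = 0.318821, coefficient = 2
x_2 = 1.2000, f(x_2) = 0.868697, coefficient = 2
x_3 = 1.8000, f(x_3) = 0.948379, coefficient = 2
x_4 = 2.4000, f(x_4) = 0.456251, coefficient = 2
x_5 = 3.0000, f(x_5) = 0.019915, coefficient = 1

I ≈ (0.600000/2) × 5.204210 = 1.561263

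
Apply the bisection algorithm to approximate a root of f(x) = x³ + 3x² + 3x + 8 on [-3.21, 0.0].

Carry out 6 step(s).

f(x) = x³ + 3x² + 3x + 8
Initial interval: [-3.21, 0.0]

Iteration 1:
  c_1 = (-3.210000 + 0.000000)/2 = -1.605000
  f(c_1) = f(-1.605000) = 6.778555
  f(a) × f(c) < 0, new interval: [-3.210000, -1.605000]
Iteration 2:
  c_2 = (-3.210000 + (-1.605000))/2 = -2.407500
  f(c_2) = f(-2.407500) = 4.211663
  f(a) × f(c) < 0, new interval: [-3.210000, -2.407500]
Iteration 3:
  c_3 = (-3.210000 + (-2.407500))/2 = -2.808750
  f(c_3) = f(-2.808750) = 1.082536
  f(a) × f(c) < 0, new interval: [-3.210000, -2.808750]
Iteration 4:
  c_4 = (-3.210000 + (-2.808750))/2 = -3.009375
  f(c_4) = f(-3.009375) = -1.113028
  f(a) × f(c) ≥ 0, new interval: [-3.009375, -2.808750]
Iteration 5:
  c_5 = (-3.009375 + (-2.808750))/2 = -2.909063
  f(c_5) = f(-2.909063) = 0.042384
  f(a) × f(c) < 0, new interval: [-3.009375, -2.909063]
Iteration 6:
  c_6 = (-3.009375 + (-2.909063))/2 = -2.959219
  f(c_6) = f(-2.959219) = -0.520536
  f(a) × f(c) ≥ 0, new interval: [-2.959219, -2.909063]

After 6 iteration(s), the approximation is c_6 = -2.959219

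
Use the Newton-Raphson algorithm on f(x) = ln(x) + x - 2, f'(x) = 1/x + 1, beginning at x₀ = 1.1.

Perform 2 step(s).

f(x) = ln(x) + x - 2
f'(x) = 1/x + 1
x₀ = 1.1

Newton-Raphson formula: x_{n+1} = x_n - f(x_n)/f'(x_n)

Iteration 1:
  f(1.100000) = -0.804690
  f'(1.100000) = 1.909091
  x_1 = 1.100000 - (-0.804690)/1.909091 = 1.521504
Iteration 2:
  f(1.521504) = -0.058796
  f'(1.521504) = 1.657244
  x_2 = 1.521504 - (-0.058796)/1.657244 = 1.556983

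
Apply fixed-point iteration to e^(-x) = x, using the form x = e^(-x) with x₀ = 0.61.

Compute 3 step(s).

Equation: e^(-x) = x
Fixed-point form: x = e^(-x)
x₀ = 0.61

x_1 = g(0.610000) = 0.543351
x_2 = g(0.543351) = 0.580799
x_3 = g(0.580799) = 0.559451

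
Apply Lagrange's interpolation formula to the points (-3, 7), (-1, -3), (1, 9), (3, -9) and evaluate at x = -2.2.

Lagrange interpolation formula:
P(x) = Σ yᵢ × Lᵢ(x)
where Lᵢ(x) = Π_{j≠i} (x - xⱼ)/(xᵢ - xⱼ)

L_0(-2.2) = (-2.2 - (-1))/(-3 - (-1)) × (-2.2 - 1)/(-3 - 1) × (-2.2 - 3)/(-3 - 3) = 0.416000
L_1(-2.2) = (-2.2 - (-3))/(-1 - (-3)) × (-2.2 - 1)/(-1 - 1) × (-2.2 - 3)/(-1 - 3) = 0.832000
L_2(-2.2) = (-2.2 - (-3))/(1 - (-3)) × (-2.2 - (-1))/(1 - (-1)) × (-2.2 - 3)/(1 - 3) = -0.312000
L_3(-2.2) = (-2.2 - (-3))/(3 - (-3)) × (-2.2 - (-1))/(3 - (-1)) × (-2.2 - 1)/(3 - 1) = 0.064000

P(-2.2) = 7×L_0(-2.2) + (-3)×L_1(-2.2) + 9×L_2(-2.2) + (-9)×L_3(-2.2)
P(-2.2) = -2.968000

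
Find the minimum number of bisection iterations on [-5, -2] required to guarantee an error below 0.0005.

We need (b-a)/2^n ≤ 0.0005
(-2 - (-5))/2^n ≤ 0.0005
3/2^n ≤ 0.0005
2^n ≥ 6000
n ≥ log₂(6000) = 12.55
n ≥ 13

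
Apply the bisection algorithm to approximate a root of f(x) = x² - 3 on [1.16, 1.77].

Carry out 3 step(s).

f(x) = x² - 3
Initial interval: [1.16, 1.77]

Iteration 1:
  c_1 = (1.160000 + 1.770000)/2 = 1.465000
  f(c_1) = f(1.465000) = -0.853775
  f(a) × f(c) ≥ 0, new interval: [1.465000, 1.770000]
Iteration 2:
  c_2 = (1.465000 + 1.770000)/2 = 1.617500
  f(c_2) = f(1.617500) = -0.383694
  f(a) × f(c) ≥ 0, new interval: [1.617500, 1.770000]
Iteration 3:
  c_3 = (1.617500 + 1.770000)/2 = 1.693750
  f(c_3) = f(1.693750) = -0.131211
  f(a) × f(c) ≥ 0, new interval: [1.693750, 1.770000]

After 3 iteration(s), the approximation is c_3 = 1.693750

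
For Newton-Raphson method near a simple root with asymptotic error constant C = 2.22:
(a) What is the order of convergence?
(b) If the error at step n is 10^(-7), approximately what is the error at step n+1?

(a) Newton-Raphson has quadratic (order 2) convergence near simple roots.
    This means |e_{n+1}| ≈ C|e_n|².

(b) With |e_n| = 10^(-7) and C = 2.22:
    |e_{n+1}| ≈ 2.22 × (10^(-7))² = 2.22 × 10^(-14)

(a) 2 (quadratic); (b) |e_{n+1}| ≈ 2.220e-14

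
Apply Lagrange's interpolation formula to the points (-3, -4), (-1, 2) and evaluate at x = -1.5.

Lagrange interpolation formula:
P(x) = Σ yᵢ × Lᵢ(x)
where Lᵢ(x) = Π_{j≠i} (x - xⱼ)/(xᵢ - xⱼ)

L_0(-1.5) = (-1.5 - (-1))/(-3 - (-1)) = 0.250000
L_1(-1.5) = (-1.5 - (-3))/(-1 - (-3)) = 0.750000

P(-1.5) = (-4)×L_0(-1.5) + 2×L_1(-1.5)
P(-1.5) = 0.500000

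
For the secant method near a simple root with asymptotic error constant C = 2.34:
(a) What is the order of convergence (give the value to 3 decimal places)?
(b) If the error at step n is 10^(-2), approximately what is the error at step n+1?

(a) Secant method has superlinear convergence with order φ = (1+√5)/2 ≈ 1.618.
    This means |e_{n+1}| ≈ C|e_n|^1.618.

(b) With |e_n| = 10^(-2) and C = 2.34:
    |e_{n+1}| ≈ 2.34 × (10^(-2))^1.618 = 2.34 × 10^(-3.24)

(a) ≈ 1.618 (golden ratio); (b) |e_{n+1}| ≈ 1.359e-03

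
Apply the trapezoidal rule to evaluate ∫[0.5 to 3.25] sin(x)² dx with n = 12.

f(x) = sin(x)²
a = 0.5, b = 3.25, n = 12
h = (b - a)/n = 0.229167

Trapezoidal rule: (h/2)[f(x₀) + 2f(x₁) + 2f(x₂) + ... + f(xₙ)]

x_0 = 0.5000, f(x_0) = 0.229849, coefficient = 1
x_1 = 0.7292, f(x_1) = 0.443887, coefficient = 2
x_2 = 0.9583, f(x_2) = 0.669508, coefficient = 2
x_3 = 1.1875, f(x_3) = 0.860139, coefficient = 2
x_4 = 1.4167, f(x_4) = 0.976432, coefficient = 2
x_5 = 1.6458, f(x_5) = 0.994380, coefficient = 2
x_6 = 1.8750, f(x_6) = 0.910280, coefficient = 2
x_7 = 2.1042, f(x_7) = 0.741490, coefficient = 2
x_8 = 2.3333, f(x_8) = 0.522853, coefficient = 2
x_9 = 2.5625, f(x_9) = 0.299499, coefficient = 2
x_10 = 2.7917, f(x_10) = 0.117531, coefficient = 2
x_11 = 3.0208, f(x_11) = 0.014512, coefficient = 2
x_12 = 3.2500, f(x_12) = 0.011706, coefficient = 1

I ≈ (0.229167/2) × 13.342577 = 1.528837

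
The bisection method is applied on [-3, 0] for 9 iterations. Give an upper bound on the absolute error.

Bisection error bound: |error| ≤ (b-a)/2^n
|error| ≤ (0 - (-3))/2^9 = 3/2^9
|error| ≤ 0.0058593750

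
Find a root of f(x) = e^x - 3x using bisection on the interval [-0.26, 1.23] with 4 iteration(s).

f(x) = e^x - 3x
Initial interval: [-0.26, 1.23]

Iteration 1:
  c_1 = (-0.260000 + 1.230000)/2 = 0.485000
  f(c_1) = f(0.485000) = 0.169175
  f(a) × f(c) ≥ 0, new interval: [0.485000, 1.230000]
Iteration 2:
  c_2 = (0.485000 + 1.230000)/2 = 0.857500
  f(c_2) = f(0.857500) = -0.215240
  f(a) × f(c) < 0, new interval: [0.485000, 0.857500]
Iteration 3:
  c_3 = (0.485000 + 0.857500)/2 = 0.671250
  f(c_3) = f(0.671250) = -0.057068
  f(a) × f(c) < 0, new interval: [0.485000, 0.671250]
Iteration 4:
  c_4 = (0.485000 + 0.671250)/2 = 0.578125
  f(c_4) = f(0.578125) = 0.048318
  f(a) × f(c) ≥ 0, new interval: [0.578125, 0.671250]

After 4 iteration(s), the approximation is c_4 = 0.578125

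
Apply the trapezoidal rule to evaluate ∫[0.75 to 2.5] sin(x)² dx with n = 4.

f(x) = sin(x)²
a = 0.75, b = 2.5, n = 4
h = (b - a)/n = 0.437500

Trapezoidal rule: (h/2)[f(x₀) + 2f(x₁) + 2f(x₂) + ... + f(xₙ)]

x_0 = 0.7500, f(x_0) = 0.464631, coefficient = 1
x_1 = 1.1875, f(x_1) = 0.860139, coefficient = 2
x_2 = 1.6250, f(x_2) = 0.997065, coefficient = 2
x_3 = 2.0625, f(x_3) = 0.777095, coefficient = 2
x_4 = 2.5000, f(x_4) = 0.358169, coefficient = 1

I ≈ (0.437500/2) × 6.091398 = 1.332493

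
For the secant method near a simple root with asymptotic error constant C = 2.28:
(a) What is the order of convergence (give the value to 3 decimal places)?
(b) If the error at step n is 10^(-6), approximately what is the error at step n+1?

(a) Secant method has superlinear convergence with order φ = (1+√5)/2 ≈ 1.618.
    This means |e_{n+1}| ≈ C|e_n|^1.618.

(b) With |e_n| = 10^(-6) and C = 2.28:
    |e_{n+1}| ≈ 2.28 × (10^(-6))^1.618 = 2.28 × 10^(-9.71)

(a) ≈ 1.618 (golden ratio); (b) |e_{n+1}| ≈ 4.464e-10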